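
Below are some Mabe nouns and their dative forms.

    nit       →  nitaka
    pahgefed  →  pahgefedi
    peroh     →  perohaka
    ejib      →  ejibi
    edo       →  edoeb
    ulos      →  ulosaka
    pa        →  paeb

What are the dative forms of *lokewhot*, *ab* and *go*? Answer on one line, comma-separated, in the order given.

Looking at the final sound of each stem: -aka when the stem ends in a voiceless consonant (*nit*, *peroh*, *ulos*); -i when the stem ends in a voiced consonant (*pahgefed*, *ejib*); -eb when the stem ends in a vowel (*edo*, *pa*).
*lokewhot* — final sound /t/ (a voiceless consonant) → -aka → *lokewhotaka*.
Since the final sound of *ab* is /b/ (a voiced consonant), it takes -i, giving *abi*.
*go*: final sound = /o/, a vowel → -eb → *goeb*.

lokewhotaka, abi, goeb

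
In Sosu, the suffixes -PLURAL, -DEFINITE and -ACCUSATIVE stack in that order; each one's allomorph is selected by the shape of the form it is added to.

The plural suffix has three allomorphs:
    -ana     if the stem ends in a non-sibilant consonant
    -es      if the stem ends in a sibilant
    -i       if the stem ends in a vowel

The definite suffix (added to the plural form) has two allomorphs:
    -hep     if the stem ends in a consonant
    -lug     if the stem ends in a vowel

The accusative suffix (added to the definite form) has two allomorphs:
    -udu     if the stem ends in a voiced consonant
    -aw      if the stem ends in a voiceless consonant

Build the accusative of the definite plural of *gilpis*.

*gilpis*: final sound = /s/, a sibilant → -es → *gilpises*.
The plural form *gilpises* — final sound /s/ (a consonant) → -hep → *gilpiseshep*.
The final consonant of the definite form *gilpiseshep* is /p/, which is voiceless, so the accusative suffix is -aw, giving *gilpiseshepaw*.

gilpiseshepaw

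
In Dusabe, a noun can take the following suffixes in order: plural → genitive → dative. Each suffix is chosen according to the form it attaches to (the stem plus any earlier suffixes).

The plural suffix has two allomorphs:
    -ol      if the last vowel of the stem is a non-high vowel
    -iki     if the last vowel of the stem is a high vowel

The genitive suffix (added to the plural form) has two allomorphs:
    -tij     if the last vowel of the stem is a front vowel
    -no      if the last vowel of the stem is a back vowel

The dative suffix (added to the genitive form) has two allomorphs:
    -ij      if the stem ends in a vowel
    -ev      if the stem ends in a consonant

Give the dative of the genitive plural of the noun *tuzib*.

The last vowel of *tuzib* is /i/, which is a high vowel, so the plural suffix is -iki, giving *tuzibiki*.
The last vowel of the plural form *tuzibiki* is /i/, which is a front vowel, so the genitive suffix is -tij, giving *tuzibikitij*.
Since the final sound of the genitive form *tuzibikitij* is /j/ (a consonant), it takes -ev, giving *tuzibikitijev*.

tuzibikitijev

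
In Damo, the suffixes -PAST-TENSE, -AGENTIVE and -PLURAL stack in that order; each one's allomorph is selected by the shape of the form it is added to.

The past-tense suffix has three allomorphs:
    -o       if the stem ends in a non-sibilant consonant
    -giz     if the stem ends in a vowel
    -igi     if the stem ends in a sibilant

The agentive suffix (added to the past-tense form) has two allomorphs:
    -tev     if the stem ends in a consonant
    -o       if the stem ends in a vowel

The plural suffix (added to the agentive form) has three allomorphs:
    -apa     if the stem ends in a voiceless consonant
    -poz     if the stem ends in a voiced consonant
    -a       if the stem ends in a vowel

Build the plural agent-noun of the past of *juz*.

The final sound of *juz* is /z/, which is a sibilant, so the past-tense suffix is -igi, giving *juzigi*.
Since the final sound of the past-tense form *juzigi* is /i/ (a vowel), it takes -o, giving *juzigio*.
The agentive form *juzigio* — final sound /o/ (a vowel) → -a → *juzigioa*.

juzigioa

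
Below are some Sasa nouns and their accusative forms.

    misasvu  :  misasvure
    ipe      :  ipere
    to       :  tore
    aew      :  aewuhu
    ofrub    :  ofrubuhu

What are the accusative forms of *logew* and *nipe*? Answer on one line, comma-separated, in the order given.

logewuhu, nipere

Looking at the final sound of each stem: -uhu when the stem ends in a consonant (*aew*, *ofrub*); -re when the stem ends in a vowel (*misasvu*, *ipe*, *to*).
*logew* — final sound /w/ (a consonant) → -uhu → *logewuhu*.
*nipe*: final sound = /e/, a vowel → -re → *nipere*.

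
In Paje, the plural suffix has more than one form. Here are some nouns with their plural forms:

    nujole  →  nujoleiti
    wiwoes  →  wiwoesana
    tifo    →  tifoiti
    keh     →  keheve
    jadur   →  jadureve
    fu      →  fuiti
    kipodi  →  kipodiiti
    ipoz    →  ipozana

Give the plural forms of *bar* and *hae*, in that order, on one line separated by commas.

bareve, haeiti

The alternation tracks the final sound of the stem — -ana when the stem ends in a sibilant (*wiwoes*, *ipoz*); -eve when the stem ends in a non-sibilant consonant (*keh*, *jadur*); -iti when the stem ends in a vowel (*nujole*, *tifo*, *fu*, *kipodi*).
The final sound of *bar* is /r/, which is a non-sibilant consonant, so the suffix is -eve, giving *bareve*.
The final sound of *hae* is /e/, which is a vowel, so the suffix is -iti, giving *haeiti*.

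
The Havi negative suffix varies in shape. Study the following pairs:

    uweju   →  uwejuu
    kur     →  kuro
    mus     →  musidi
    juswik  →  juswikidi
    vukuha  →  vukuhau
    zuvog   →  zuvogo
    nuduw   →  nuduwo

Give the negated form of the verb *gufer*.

gufero

The pattern is voicing of the final sound: -idi when the stem ends in a voiceless consonant (*mus*, *juswik*); -o when the stem ends in a voiced consonant (*kur*, *zuvog*, *nuduw*); -u when the stem ends in a vowel (*uweju*, *vukuha*).
Since the final sound of *gufer* is /r/ (a voiced consonant), it takes -o, giving *gufero*.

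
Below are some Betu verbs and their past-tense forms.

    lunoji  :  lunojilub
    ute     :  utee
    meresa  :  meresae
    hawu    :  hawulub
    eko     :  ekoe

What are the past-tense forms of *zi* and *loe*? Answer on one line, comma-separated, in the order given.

The pattern is height harmony: -lub when the last vowel of the stem is a high vowel (*lunoji*, *hawu*); -e when the last vowel of the stem is a non-high vowel (*ute*, *meresa*, *eko*).
The last vowel of *zi* is /i/, which is a high vowel, so the suffix is -lub, giving *zilub*.
*loe* — last vowel /e/ (a non-high vowel) → -e → *loee*.

zilub, loee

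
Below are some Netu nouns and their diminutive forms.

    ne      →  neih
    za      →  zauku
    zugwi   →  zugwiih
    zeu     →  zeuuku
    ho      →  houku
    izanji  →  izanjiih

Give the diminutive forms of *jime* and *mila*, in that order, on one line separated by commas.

jimeih, milauku

The pattern is front/back vowel harmony: -ih when the last vowel of the stem is a front vowel (*ne*, *zugwi*, *izanji*); -uku when the last vowel of the stem is a back vowel (*za*, *zeu*, *ho*).
*jime* — last vowel /e/ (a front vowel) → -ih → *jimeih*.
*mila*: last vowel = /a/, a back vowel → -uku → *milauku*.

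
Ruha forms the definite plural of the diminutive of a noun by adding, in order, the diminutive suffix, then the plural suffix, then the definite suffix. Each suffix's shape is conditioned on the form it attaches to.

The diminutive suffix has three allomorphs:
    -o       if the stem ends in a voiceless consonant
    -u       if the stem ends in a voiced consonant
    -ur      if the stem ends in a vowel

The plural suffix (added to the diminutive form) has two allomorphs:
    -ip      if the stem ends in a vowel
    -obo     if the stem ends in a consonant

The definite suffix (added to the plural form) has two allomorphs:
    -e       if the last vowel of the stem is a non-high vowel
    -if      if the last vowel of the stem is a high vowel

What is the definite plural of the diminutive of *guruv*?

guruvuipif

Since the final sound of *guruv* is /v/ (a voiced consonant), it takes -u, giving *guruvu*.
The diminutive form *guruvu*: final sound = /u/, a vowel → -ip → *guruvuip*.
The plural form *guruvuip*: last vowel = /i/, a high vowel → -if → *guruvuipif*.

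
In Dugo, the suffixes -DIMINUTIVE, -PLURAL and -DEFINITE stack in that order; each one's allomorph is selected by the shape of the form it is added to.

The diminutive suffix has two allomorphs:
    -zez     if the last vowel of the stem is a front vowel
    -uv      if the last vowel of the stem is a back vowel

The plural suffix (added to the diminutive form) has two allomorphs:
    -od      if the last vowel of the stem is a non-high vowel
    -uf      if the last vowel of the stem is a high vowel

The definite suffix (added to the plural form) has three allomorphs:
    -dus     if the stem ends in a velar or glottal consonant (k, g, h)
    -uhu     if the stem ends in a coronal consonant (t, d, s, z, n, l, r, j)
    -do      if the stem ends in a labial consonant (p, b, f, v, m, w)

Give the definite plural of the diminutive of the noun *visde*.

The last vowel of *visde* is /e/, which is a front vowel, so the diminutive suffix is -zez, giving *visdezez*.
The diminutive form *visdezez* — last vowel /e/ (a non-high vowel) → -od → *visdezezod*.
Since the final consonant of the plural form *visdezezod* is /d/ (coronal), it takes -uhu, giving *visdezezoduhu*.

visdezezoduhu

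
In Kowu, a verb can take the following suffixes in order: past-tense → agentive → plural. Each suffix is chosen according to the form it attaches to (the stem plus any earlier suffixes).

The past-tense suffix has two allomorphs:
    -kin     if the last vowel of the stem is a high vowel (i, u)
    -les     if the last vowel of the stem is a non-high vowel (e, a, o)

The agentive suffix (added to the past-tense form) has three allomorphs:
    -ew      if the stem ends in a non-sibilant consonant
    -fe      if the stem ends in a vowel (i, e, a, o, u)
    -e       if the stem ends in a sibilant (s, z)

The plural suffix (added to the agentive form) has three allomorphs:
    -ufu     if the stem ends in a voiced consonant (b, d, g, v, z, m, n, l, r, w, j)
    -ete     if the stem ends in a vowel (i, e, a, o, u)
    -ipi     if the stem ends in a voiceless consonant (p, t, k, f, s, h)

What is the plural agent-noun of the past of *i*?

ikinewufu

Since the last vowel of *i* is /i/ (a high vowel), it takes -kin, giving *ikin*.
Since the final sound of the past-tense form *ikin* is /n/ (a non-sibilant consonant), it takes -ew, giving *ikinew*.
The agentive form *ikinew*: final sound = /w/, a voiced consonant → -ufu → *ikinewufu*.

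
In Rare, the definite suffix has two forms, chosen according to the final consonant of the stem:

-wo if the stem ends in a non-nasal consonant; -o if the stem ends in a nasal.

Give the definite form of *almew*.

almewwo

Since the final consonant of *almew* is /w/ (non-nasal), it takes -wo, giving *almewwo*.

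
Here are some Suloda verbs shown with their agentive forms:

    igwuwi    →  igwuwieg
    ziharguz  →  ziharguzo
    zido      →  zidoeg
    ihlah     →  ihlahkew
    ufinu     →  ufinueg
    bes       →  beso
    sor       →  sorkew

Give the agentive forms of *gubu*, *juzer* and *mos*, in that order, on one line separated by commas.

The pattern is sibilance of the final sound: -o when the stem ends in a sibilant (*ziharguz*, *bes*); -kew when the stem ends in a non-sibilant consonant (*ihlah*, *sor*); -eg when the stem ends in a vowel (*igwuwi*, *zido*, *ufinu*).
*gubu* — final sound /u/ (a vowel) → -eg → *gubueg*.
*juzer* — final sound /r/ (a non-sibilant consonant) → -kew → *juzerkew*.
Since the final sound of *mos* is /s/ (a sibilant), it takes -o, giving *moso*.

gubueg, juzerkew, moso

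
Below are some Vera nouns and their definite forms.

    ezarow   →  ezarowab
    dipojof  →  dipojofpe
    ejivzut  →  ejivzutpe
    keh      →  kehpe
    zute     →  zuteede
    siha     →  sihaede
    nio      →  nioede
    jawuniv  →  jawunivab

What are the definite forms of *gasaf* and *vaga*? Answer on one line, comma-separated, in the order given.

The alternation tracks the final sound of the stem — -pe when the stem ends in a voiceless consonant (*dipojof*, *ejivzut*, *keh*); -ab when the stem ends in a voiced consonant (*ezarow*, *jawuniv*); -ede when the stem ends in a vowel (*zute*, *siha*, *nio*).
Since the final sound of *gasaf* is /f/ (a voiceless consonant), it takes -pe, giving *gasafpe*.
The final sound of *vaga* is /a/, which is a vowel, so the suffix is -ede, giving *vagaede*.

gasafpe, vagaede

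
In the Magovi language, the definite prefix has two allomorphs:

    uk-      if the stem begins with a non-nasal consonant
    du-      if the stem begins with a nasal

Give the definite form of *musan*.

The first consonant of *musan* is /m/, which is a nasal, so the prefix is du-, giving *dumusan*.

dumusan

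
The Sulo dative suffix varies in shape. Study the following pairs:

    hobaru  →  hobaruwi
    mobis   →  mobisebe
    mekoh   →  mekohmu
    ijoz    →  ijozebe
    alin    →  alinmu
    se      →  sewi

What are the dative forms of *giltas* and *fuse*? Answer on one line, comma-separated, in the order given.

giltasebe, fusewi

Looking at the final sound of each stem: -ebe when the stem ends in a sibilant (*mobis*, *ijoz*); -mu when the stem ends in a non-sibilant consonant (*mekoh*, *alin*); -wi when the stem ends in a vowel (*hobaru*, *se*).
*giltas*: final sound = /s/, a sibilant → -ebe → *giltasebe*.
The final sound of *fuse* is /e/, which is a vowel, so the suffix is -wi, giving *fusewi*.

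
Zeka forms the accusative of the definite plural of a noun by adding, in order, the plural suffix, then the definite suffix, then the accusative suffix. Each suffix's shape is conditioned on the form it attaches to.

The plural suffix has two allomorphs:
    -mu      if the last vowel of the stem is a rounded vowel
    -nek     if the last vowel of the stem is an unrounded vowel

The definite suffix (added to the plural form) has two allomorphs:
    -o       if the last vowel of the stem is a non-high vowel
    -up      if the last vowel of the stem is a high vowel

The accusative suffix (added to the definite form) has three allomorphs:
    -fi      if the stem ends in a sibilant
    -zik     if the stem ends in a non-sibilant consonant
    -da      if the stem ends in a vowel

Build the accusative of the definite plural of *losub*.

losubmuupzik

The last vowel of *losub* is /u/, which is a rounded vowel, so the plural suffix is -mu, giving *losubmu*.
The plural form *losubmu*: last vowel = /u/, a high vowel → -up → *losubmuup*.
The final sound of the definite form *losubmuup* is /p/, which is a non-sibilant consonant, so the accusative suffix is -zik, giving *losubmuupzik*.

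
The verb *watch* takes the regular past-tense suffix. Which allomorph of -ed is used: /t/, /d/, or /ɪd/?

The stem *watch* ends in a voiceless consonant other than /t/.
The -ed suffix is realized as /ɪd/ after /t, d/; as /t/ after other voiceless consonants; and as /d/ after other voiced sounds.
So -ed on *watch* is pronounced /t/.

/t/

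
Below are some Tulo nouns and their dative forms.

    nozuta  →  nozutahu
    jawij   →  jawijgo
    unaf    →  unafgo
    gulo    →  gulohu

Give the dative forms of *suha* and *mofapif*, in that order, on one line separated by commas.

suhahu, mofapifgo

Looking at the final sound of each stem: -go when the stem ends in a consonant (*jawij*, *unaf*); -hu when the stem ends in a vowel (*nozuta*, *gulo*).
The final sound of *suha* is /a/, which is a vowel, so the suffix is -hu, giving *suhahu*.
*mofapif* — final sound /f/ (a consonant) → -go → *mofapifgo*.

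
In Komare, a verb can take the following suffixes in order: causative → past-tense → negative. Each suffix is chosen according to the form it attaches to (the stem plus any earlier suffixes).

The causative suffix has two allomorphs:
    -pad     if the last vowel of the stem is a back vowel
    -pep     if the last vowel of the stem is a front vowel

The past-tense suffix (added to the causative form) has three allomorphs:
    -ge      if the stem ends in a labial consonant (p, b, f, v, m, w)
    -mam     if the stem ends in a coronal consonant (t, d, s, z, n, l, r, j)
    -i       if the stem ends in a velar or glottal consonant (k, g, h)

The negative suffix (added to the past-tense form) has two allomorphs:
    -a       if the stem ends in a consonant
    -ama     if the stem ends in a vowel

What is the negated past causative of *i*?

ipepgeama

*i*: last vowel = /i/, a front vowel → -pep → *ipep*.
The causative form *ipep*: final consonant = /p/, labial → -ge → *ipepge*.
Since the final sound of the past-tense form *ipepge* is /e/ (a vowel), it takes -ama, giving *ipepgeama*.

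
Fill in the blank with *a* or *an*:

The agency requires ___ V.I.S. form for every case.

The indefinite article is chosen by the initial *sound* of the following word, not its spelling.
The initialism *V.I.S.* is read letter by letter; the first letter, V, is pronounced /viː/, which begins with a consonant sound.
So the article is *a*: The agency requires a V.I.S. form for every case.

a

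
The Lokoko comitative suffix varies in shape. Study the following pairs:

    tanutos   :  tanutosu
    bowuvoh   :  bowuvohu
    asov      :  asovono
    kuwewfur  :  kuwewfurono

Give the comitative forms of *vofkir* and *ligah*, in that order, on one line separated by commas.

vofkirono, ligahu

The pattern is voicing of the final consonant: -u when the stem ends in a voiceless consonant (*tanutos*, *bowuvoh*); -ono when the stem ends in a voiced consonant (*asov*, *kuwewfur*).
*vofkir* — final consonant /r/ (voiced) → -ono → *vofkirono*.
*ligah* — final consonant /h/ (voiceless) → -u → *ligahu*.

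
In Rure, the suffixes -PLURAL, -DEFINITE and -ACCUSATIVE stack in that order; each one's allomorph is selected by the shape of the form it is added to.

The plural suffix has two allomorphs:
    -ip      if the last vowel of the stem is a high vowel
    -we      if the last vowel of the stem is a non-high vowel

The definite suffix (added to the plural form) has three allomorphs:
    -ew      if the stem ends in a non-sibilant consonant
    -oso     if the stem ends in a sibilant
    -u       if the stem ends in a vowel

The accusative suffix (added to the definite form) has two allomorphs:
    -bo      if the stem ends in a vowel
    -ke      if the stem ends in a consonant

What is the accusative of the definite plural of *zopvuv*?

zopvuvipewke

*zopvuv* — last vowel /u/ (a high vowel) → -ip → *zopvuvip*.
The plural form *zopvuvip*: final sound = /p/, a non-sibilant consonant → -ew → *zopvuvipew*.
The final sound of the definite form *zopvuvipew* is /w/, which is a consonant, so the accusative suffix is -ke, giving *zopvuvipewke*.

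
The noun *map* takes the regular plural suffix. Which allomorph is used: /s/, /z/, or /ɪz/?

The stem *map* ends in a voiceless non-sibilant consonant.
The plural suffix surfaces as /ɪz/ after sibilants, /s/ after other voiceless consonants, and /z/ after other voiced sounds.
So the plural -s on *map* is pronounced /s/.

/s/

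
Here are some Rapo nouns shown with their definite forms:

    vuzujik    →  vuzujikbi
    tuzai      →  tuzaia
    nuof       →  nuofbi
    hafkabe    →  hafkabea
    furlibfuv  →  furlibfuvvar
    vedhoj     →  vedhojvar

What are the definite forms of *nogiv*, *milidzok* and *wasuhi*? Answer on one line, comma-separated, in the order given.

Looking at the final sound of each stem: -bi when the stem ends in a voiceless consonant (*vuzujik*, *nuof*); -var when the stem ends in a voiced consonant (*furlibfuv*, *vedhoj*); -a when the stem ends in a vowel (*tuzai*, *hafkabe*).
The final sound of *nogiv* is /v/, which is a voiced consonant, so the suffix is -var, giving *nogivvar*.
*milidzok*: final sound = /k/, a voiceless consonant → -bi → *milidzokbi*.
Since the final sound of *wasuhi* is /i/ (a vowel), it takes -a, giving *wasuhia*.

nogivvar, milidzokbi, wasuhia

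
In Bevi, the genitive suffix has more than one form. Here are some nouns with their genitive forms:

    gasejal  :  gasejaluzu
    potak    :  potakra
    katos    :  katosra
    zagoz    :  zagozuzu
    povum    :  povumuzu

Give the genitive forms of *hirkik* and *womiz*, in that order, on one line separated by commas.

hirkikra, womizuzu

The pattern is voicing of the final consonant: -ra when the stem ends in a voiceless consonant (*potak*, *katos*); -uzu when the stem ends in a voiced consonant (*gasejal*, *zagoz*, *povum*).
*hirkik* — final consonant /k/ (voiceless) → -ra → *hirkikra*.
*womiz*: final consonant = /z/, voiced → -uzu → *womizuzu*.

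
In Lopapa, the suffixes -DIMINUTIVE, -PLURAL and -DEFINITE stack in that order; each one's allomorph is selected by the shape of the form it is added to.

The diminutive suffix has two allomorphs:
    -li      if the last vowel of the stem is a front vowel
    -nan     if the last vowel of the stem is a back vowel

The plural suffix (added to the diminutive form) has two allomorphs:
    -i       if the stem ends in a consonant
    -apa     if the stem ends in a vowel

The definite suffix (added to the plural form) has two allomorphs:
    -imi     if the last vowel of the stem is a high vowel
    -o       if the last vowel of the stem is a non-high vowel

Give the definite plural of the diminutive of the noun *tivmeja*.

Since the last vowel of *tivmeja* is /a/ (a back vowel), it takes -nan, giving *tivmejanan*.
Since the final sound of the diminutive form *tivmejanan* is /n/ (a consonant), it takes -i, giving *tivmejanani*.
The plural form *tivmejanani*: last vowel = /i/, a high vowel → -imi → *tivmejananiimi*.

tivmejananiimi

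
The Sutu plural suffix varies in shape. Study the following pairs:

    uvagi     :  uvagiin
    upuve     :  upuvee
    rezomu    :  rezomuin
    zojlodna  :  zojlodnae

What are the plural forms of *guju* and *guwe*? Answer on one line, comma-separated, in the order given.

The suffix is conditioned by the last vowel: -in when the last vowel of the stem is a high vowel (*uvagi*, *rezomu*); -e when the last vowel of the stem is a non-high vowel (*upuve*, *zojlodna*).
The last vowel of *guju* is /u/, which is a high vowel, so the suffix is -in, giving *gujuin*.
*guwe* — last vowel /e/ (a non-high vowel) → -e → *guwee*.

gujuin, guwee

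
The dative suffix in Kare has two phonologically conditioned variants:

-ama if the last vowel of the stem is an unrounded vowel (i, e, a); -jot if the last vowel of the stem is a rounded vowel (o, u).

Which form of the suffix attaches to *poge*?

Since the last vowel of *poge* is /e/ (an unrounded vowel), it takes -ama.

-ama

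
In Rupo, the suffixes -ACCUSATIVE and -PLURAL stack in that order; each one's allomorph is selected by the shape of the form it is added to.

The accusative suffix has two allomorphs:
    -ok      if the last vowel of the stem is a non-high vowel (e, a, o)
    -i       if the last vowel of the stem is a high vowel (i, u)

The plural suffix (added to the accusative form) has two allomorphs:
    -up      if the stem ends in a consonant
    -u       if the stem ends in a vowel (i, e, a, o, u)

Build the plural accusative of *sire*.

*sire* — last vowel /e/ (a non-high vowel) → -ok → *sireok*.
The final sound of the accusative form *sireok* is /k/, which is a consonant, so the plural suffix is -up, giving *sireokup*.

sireokup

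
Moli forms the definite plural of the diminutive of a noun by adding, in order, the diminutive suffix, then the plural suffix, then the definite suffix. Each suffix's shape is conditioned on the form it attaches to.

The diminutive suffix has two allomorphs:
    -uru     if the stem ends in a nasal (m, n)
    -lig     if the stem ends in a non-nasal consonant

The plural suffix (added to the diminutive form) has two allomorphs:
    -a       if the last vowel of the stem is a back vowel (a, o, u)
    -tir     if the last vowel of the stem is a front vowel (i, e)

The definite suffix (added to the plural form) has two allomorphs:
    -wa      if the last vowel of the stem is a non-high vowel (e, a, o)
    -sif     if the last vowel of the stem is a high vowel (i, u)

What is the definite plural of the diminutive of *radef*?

radefligtirsif

The final consonant of *radef* is /f/, which is non-nasal, so the diminutive suffix is -lig, giving *radeflig*.
Since the last vowel of the diminutive form *radeflig* is /i/ (a front vowel), it takes -tir, giving *radefligtir*.
Since the last vowel of the plural form *radefligtir* is /i/ (a high vowel), it takes -sif, giving *radefligtirsif*.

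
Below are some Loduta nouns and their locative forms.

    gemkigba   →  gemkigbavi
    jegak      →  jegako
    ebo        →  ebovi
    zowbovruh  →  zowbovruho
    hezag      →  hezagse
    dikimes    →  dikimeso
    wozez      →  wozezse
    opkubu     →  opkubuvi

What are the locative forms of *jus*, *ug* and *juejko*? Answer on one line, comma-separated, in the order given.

The suffix is conditioned by the final sound: -o when the stem ends in a voiceless consonant (*jegak*, *zowbovruh*, *dikimes*); -se when the stem ends in a voiced consonant (*hezag*, *wozez*); -vi when the stem ends in a vowel (*gemkigba*, *ebo*, *opkubu*).
*jus*: final sound = /s/, a voiceless consonant → -o → *juso*.
The final sound of *ug* is /g/, which is a voiced consonant, so the suffix is -se, giving *ugse*.
*juejko* — final sound /o/ (a vowel) → -vi → *juejkovi*.

juso, ugse, juejkovi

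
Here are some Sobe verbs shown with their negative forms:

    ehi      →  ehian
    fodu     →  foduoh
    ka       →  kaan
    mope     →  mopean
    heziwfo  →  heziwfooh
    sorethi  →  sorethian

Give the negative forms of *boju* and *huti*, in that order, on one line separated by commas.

bojuoh, hutian

The suffix is conditioned by the last vowel: -oh when the last vowel of the stem is a rounded vowel (*fodu*, *heziwfo*); -an when the last vowel of the stem is an unrounded vowel (*ehi*, *ka*, *mope*, *sorethi*).
Since the last vowel of *boju* is /u/ (a rounded vowel), it takes -oh, giving *bojuoh*.
The last vowel of *huti* is /i/, which is an unrounded vowel, so the suffix is -an, giving *hutian*.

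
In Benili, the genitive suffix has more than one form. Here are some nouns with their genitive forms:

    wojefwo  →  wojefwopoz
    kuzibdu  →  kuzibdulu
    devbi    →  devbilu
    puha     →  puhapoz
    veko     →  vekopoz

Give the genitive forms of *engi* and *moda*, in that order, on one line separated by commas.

engilu, modapoz

The alternation tracks the last vowel of the stem — -lu when the last vowel of the stem is a high vowel (*kuzibdu*, *devbi*); -poz when the last vowel of the stem is a non-high vowel (*wojefwo*, *puha*, *veko*).
The last vowel of *engi* is /i/, which is a high vowel, so the suffix is -lu, giving *engilu*.
*moda* — last vowel /a/ (a non-high vowel) → -poz → *modapoz*.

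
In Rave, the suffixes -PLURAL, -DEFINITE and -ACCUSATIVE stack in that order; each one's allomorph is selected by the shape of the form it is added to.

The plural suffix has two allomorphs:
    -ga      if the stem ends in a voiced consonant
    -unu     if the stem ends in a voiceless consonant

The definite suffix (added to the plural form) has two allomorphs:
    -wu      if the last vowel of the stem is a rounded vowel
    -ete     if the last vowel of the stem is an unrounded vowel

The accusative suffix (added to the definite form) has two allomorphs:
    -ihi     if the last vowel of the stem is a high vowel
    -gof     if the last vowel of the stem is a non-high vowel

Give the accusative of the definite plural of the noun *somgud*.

somgudgaetegof

Since the final consonant of *somgud* is /d/ (voiced), it takes -ga, giving *somgudga*.
Since the last vowel of the plural form *somgudga* is /a/ (an unrounded vowel), it takes -ete, giving *somgudgaete*.
The definite form *somgudgaete*: last vowel = /e/, a non-high vowel → -gof → *somgudgaetegof*.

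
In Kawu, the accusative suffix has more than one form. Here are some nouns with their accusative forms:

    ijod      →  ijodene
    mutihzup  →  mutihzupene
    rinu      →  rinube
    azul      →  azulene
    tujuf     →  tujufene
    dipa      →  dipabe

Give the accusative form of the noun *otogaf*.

Looking at the final sound of each stem: -ene when the stem ends in a consonant (*ijod*, *mutihzup*, *azul*, *tujuf*); -be when the stem ends in a vowel (*rinu*, *dipa*).
*otogaf*: final sound = /f/, a consonant → -ene → *otogafene*.

otogafene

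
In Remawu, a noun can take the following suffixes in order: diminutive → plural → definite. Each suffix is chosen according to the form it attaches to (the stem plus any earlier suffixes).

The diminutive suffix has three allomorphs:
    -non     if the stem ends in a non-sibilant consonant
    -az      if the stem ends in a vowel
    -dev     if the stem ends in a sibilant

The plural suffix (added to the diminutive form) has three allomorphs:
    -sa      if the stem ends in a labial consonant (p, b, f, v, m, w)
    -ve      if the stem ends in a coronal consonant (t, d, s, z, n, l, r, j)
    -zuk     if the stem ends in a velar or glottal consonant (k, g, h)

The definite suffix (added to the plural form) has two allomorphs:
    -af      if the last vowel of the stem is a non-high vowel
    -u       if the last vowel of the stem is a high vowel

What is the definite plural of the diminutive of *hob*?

*hob*: final sound = /b/, a non-sibilant consonant → -non → *hobnon*.
The diminutive form *hobnon*: final consonant = /n/, coronal → -ve → *hobnonve*.
Since the last vowel of the plural form *hobnonve* is /e/ (a non-high vowel), it takes -af, giving *hobnonveaf*.

hobnonveaf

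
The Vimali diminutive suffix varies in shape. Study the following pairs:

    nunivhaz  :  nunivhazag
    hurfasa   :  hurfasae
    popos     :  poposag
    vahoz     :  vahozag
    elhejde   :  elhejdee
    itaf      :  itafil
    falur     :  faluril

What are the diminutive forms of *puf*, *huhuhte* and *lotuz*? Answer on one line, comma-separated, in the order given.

The alternation tracks the final sound of the stem — -ag when the stem ends in a sibilant (*nunivhaz*, *popos*, *vahoz*); -il when the stem ends in a non-sibilant consonant (*itaf*, *falur*); -e when the stem ends in a vowel (*hurfasa*, *elhejde*).
Since the final sound of *puf* is /f/ (a non-sibilant consonant), it takes -il, giving *pufil*.
*huhuhte* — final sound /e/ (a vowel) → -e → *huhuhtee*.
Since the final sound of *lotuz* is /z/ (a sibilant), it takes -ag, giving *lotuzag*.

pufil, huhuhtee, lotuzag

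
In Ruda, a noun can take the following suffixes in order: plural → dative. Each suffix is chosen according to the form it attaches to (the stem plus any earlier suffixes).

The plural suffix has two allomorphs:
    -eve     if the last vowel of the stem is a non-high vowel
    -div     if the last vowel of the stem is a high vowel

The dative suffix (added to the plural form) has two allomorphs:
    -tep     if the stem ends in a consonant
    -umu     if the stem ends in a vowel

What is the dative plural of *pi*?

pidivtep

*pi* — last vowel /i/ (a high vowel) → -div → *pidiv*.
The final sound of the plural form *pidiv* is /v/, which is a consonant, so the dative suffix is -tep, giving *pidivtep*.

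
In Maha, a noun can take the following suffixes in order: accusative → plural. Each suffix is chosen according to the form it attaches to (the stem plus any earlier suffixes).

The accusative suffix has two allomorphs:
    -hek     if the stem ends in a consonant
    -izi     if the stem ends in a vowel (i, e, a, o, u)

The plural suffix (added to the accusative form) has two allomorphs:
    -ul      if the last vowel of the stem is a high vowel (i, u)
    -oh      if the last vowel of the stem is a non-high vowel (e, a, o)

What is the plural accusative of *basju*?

*basju* — final sound /u/ (a vowel) → -izi → *basjuizi*.
The accusative form *basjuizi* — last vowel /i/ (a high vowel) → -ul → *basjuiziul*.

basjuiziul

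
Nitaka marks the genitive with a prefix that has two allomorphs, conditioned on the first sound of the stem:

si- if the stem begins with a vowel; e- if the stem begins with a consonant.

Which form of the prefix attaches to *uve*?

si-

The first sound of *uve* is /u/, which is a vowel, so the prefix is si-.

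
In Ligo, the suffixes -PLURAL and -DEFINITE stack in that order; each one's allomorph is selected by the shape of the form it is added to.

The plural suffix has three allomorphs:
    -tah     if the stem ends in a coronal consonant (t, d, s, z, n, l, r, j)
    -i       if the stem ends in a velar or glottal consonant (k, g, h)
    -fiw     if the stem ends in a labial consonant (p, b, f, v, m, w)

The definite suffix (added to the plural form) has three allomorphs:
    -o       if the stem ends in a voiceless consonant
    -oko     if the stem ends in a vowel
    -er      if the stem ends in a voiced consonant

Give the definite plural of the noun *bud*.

budtaho

Since the final consonant of *bud* is /d/ (coronal), it takes -tah, giving *budtah*.
The plural form *budtah* — final sound /h/ (a voiceless consonant) → -o → *budtaho*.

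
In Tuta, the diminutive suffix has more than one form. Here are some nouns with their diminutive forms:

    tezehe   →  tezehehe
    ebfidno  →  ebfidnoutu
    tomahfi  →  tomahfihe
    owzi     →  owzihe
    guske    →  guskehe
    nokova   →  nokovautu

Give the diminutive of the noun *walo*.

waloutu

The pattern is front/back vowel harmony: -he when the last vowel of the stem is a front vowel (*tezehe*, *tomahfi*, *owzi*, *guske*); -utu when the last vowel of the stem is a back vowel (*ebfidno*, *nokova*).
The last vowel of *walo* is /o/, which is a back vowel, so the suffix is -utu, giving *waloutu*.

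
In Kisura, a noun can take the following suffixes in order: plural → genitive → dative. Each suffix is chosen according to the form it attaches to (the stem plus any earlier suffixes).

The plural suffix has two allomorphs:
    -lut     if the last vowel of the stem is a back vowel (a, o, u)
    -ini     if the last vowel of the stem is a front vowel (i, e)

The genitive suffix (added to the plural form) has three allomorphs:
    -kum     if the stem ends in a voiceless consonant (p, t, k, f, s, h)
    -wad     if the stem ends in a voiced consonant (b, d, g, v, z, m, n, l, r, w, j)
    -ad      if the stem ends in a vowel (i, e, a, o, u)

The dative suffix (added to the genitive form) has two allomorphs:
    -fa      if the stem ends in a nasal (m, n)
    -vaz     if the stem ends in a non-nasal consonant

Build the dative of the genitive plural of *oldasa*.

oldasalutkumfa

*oldasa*: last vowel = /a/, a back vowel → -lut → *oldasalut*.
The final sound of the plural form *oldasalut* is /t/, which is a voiceless consonant, so the genitive suffix is -kum, giving *oldasalutkum*.
Since the final consonant of the genitive form *oldasalutkum* is /m/ (a nasal), it takes -fa, giving *oldasalutkumfa*.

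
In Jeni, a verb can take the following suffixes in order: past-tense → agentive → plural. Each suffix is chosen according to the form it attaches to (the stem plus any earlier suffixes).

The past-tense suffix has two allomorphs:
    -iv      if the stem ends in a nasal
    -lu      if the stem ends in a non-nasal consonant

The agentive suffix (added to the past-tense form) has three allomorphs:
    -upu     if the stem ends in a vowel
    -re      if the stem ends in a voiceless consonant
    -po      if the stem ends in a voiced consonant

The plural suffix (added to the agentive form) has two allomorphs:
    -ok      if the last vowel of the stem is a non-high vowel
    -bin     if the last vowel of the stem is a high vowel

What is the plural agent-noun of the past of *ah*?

ahluupubin

*ah*: final consonant = /h/, non-nasal → -lu → *ahlu*.
The past-tense form *ahlu* — final sound /u/ (a vowel) → -upu → *ahluupu*.
The last vowel of the agentive form *ahluupu* is /u/, which is a high vowel, so the plural suffix is -bin, giving *ahluupubin*.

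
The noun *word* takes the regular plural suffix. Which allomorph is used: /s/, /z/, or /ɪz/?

/z/

The stem *word* ends in a voiced non-sibilant sound.
The plural suffix surfaces as /ɪz/ after sibilants, /s/ after other voiceless consonants, and /z/ after other voiced sounds.
So the plural -s on *word* is pronounced /z/.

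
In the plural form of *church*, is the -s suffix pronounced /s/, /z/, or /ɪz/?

The stem *church* ends in a sibilant (/s, z, ʃ, ʒ, tʃ, dʒ/).
The plural suffix surfaces as /ɪz/ after sibilants, /s/ after other voiceless consonants, and /z/ after other voiced sounds.
So the plural -s on *church* is pronounced /ɪz/.

/ɪz/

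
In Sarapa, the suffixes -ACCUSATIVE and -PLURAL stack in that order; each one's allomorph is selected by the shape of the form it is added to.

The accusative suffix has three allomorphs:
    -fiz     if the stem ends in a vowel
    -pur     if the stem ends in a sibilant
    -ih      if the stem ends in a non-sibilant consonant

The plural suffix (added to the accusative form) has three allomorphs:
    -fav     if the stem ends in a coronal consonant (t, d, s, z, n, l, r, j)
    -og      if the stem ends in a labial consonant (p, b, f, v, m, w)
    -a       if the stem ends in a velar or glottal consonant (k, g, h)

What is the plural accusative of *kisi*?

*kisi*: final sound = /i/, a vowel → -fiz → *kisifiz*.
The accusative form *kisifiz* — final consonant /z/ (coronal) → -fav → *kisifizfav*.

kisifizfav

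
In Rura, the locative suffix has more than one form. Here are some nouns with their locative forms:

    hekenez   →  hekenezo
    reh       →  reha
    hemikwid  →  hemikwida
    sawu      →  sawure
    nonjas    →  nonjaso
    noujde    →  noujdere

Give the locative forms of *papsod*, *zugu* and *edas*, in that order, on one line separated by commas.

papsoda, zugure, edaso

The suffix is conditioned by the final sound: -o when the stem ends in a sibilant (*hekenez*, *nonjas*); -a when the stem ends in a non-sibilant consonant (*reh*, *hemikwid*); -re when the stem ends in a vowel (*sawu*, *noujde*).
The final sound of *papsod* is /d/, which is a non-sibilant consonant, so the suffix is -a, giving *papsoda*.
The final sound of *zugu* is /u/, which is a vowel, so the suffix is -re, giving *zugure*.
Since the final sound of *edas* is /s/ (a sibilant), it takes -o, giving *edaso*.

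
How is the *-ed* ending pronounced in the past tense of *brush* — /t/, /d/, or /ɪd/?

/t/

The stem *brush* ends in a voiceless consonant other than /t/.
The -ed suffix is realized as /ɪd/ after /t, d/; as /t/ after other voiceless consonants; and as /d/ after other voiced sounds.
So -ed on *brush* is pronounced /t/.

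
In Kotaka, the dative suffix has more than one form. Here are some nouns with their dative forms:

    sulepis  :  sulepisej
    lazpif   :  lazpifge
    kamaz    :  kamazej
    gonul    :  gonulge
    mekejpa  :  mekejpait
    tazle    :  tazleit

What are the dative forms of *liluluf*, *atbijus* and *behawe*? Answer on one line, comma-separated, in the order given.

The alternation tracks the final sound of the stem — -ej when the stem ends in a sibilant (*sulepis*, *kamaz*); -ge when the stem ends in a non-sibilant consonant (*lazpif*, *gonul*); -it when the stem ends in a vowel (*mekejpa*, *tazle*).
*liluluf* — final sound /f/ (a non-sibilant consonant) → -ge → *lilulufge*.
*atbijus*: final sound = /s/, a sibilant → -ej → *atbijusej*.
The final sound of *behawe* is /e/, which is a vowel, so the suffix is -it, giving *behaweit*.

lilulufge, atbijusej, behaweit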